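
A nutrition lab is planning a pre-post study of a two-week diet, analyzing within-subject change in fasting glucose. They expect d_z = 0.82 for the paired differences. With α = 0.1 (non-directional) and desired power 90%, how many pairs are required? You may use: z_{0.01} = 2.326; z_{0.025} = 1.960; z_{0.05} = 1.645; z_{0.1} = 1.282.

For a paired (one-sample on differences) test: n = ((z_{α/2} + z_β) / d)².
z_{α/2} + z_β = 1.645 + 1.282 = 2.927.
n = (2.927 / 0.82)² = 3.570² = 12.74.
Round up.

n = 13 pairs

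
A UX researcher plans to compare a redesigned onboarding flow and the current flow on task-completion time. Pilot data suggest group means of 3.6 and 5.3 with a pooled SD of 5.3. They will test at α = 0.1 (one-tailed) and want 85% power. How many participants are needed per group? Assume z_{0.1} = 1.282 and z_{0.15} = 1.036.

n = 105 per group

Cohen's d = |M₁ − M₂| / SD_pooled = |3.6 − 5.3| / 5.3 = 1.7 / 5.3 = 0.321.
For two independent groups with equal n: n = 2·((z_{α} + z_β) / d)².
z_{α} + z_β = 1.282 + 1.036 = 2.318.
n = 2 × (2.318 / 0.321)² = 2 × 7.221² = 2 × 52.15 = 104.3.
Round up to the next whole participant.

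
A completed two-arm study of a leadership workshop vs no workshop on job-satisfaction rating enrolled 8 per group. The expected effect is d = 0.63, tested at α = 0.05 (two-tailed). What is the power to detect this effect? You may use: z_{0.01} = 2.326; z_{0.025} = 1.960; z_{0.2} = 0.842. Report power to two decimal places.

For two equal groups, power = Φ(d·√(n/2) − z_{α/2}).
d·√(n/2) = 0.63 × √(8/2) = 0.63 × 2.000 = 1.260.
z_β = 1.260 − 1.960 = -0.700.
Power = Φ(-0.700) = 0.242.

power ≈ 0.24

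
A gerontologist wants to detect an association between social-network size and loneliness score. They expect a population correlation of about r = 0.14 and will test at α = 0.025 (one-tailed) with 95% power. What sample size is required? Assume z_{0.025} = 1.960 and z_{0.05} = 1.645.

Fisher's z: C = ½·ln((1+r)/(1−r)) = ½·ln(1.3256) = 0.1409.
n = ((z_{α} + z_β)/C)² + 3.
(1.960 + 1.645) / 0.1409 = 3.605 / 0.1409 = 25.586.
n = 25.586² + 3 = 654.62 + 3 = 657.6.
Round up.

n = 658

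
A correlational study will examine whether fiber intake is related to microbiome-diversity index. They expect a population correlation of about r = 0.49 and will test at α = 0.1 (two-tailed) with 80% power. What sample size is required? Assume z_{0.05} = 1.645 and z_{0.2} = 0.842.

n = 25

Fisher's z: C = ½·ln((1+r)/(1−r)) = ½·ln(2.9216) = 0.5361.
n = ((z_{α/2} + z_β)/C)² + 3.
(1.645 + 0.842) / 0.5361 = 2.487 / 0.5361 = 4.639.
n = 4.639² + 3 = 21.52 + 3 = 24.5.
Round up.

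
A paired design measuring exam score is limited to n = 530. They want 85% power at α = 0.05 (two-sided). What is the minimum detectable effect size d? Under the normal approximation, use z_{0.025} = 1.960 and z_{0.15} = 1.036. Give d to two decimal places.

For a single sample (or paired design) of n = 530: d_min = (z_{α/2} + z_β)/√n.
z-sum = 1.960 + 1.036 = 2.996.
d_min = 2.996 / √530 = 2.996 / 23.022 = 0.130.

d_min ≈ 0.13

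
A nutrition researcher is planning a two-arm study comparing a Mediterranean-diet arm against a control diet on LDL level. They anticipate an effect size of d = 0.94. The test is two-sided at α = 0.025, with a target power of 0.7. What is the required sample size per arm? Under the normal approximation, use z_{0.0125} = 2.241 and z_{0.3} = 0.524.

For two independent groups with equal n: n = 2·((z_{α/2} + z_β) / d)².
z_{α/2} + z_β = 2.241 + 0.524 = 2.765.
n = 2 × (2.765 / 0.94)² = 2 × 2.941² = 2 × 8.65 = 17.3.
Round up to the next whole participant.

n = 18 per group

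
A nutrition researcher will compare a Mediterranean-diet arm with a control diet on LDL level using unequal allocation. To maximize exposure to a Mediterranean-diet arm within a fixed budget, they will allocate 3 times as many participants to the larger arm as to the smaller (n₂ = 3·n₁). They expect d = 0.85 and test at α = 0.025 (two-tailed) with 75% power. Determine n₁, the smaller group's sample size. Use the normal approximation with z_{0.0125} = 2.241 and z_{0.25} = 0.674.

n₁ = 16

With allocation ratio k = n₂/n₁ = 3, Var(x̄₁−x̄₂) = σ²(1/n₁ + 1/(k·n₁)) = σ²·(k+1)/(k·n₁).
So n₁ = (1 + 1/k)·((z_{α/2} + z_β)/d)² = 1.333 × (2.915/0.85)².
n₁ = 1.333 × 11.76 = 15.7.
Round up: n₁ = 16, giving n₂ = 3 × 16 = 48.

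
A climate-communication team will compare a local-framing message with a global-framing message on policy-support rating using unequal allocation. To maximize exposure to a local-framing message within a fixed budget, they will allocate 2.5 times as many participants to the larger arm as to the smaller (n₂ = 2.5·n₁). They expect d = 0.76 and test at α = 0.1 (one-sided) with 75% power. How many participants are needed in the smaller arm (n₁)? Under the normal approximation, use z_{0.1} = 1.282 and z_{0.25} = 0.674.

n₁ = 10

With allocation ratio k = n₂/n₁ = 2.5, Var(x̄₁−x̄₂) = σ²(1/n₁ + 1/(k·n₁)) = σ²·(k+1)/(k·n₁).
So n₁ = (1 + 1/k)·((z_{α} + z_β)/d)² = 1.400 × (1.956/0.76)².
n₁ = 1.400 × 6.62 = 9.3.
Round up: n₁ = 10, giving n₂ = 2.5 × 10 = 25.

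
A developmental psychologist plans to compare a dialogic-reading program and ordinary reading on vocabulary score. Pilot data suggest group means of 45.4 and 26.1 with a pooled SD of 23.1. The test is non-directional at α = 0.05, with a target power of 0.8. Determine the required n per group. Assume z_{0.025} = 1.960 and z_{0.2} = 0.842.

n = 23 per group

Cohen's d = |M₁ − M₂| / SD_pooled = |45.4 − 26.1| / 23.1 = 19.3 / 23.1 = 0.835.
For two independent groups with equal n: n = 2·((z_{α/2} + z_β) / d)².
z_{α/2} + z_β = 1.960 + 0.842 = 2.802.
n = 2 × (2.802 / 0.835)² = 2 × 3.356² = 2 × 11.26 = 22.5.
Round up to the next whole participant.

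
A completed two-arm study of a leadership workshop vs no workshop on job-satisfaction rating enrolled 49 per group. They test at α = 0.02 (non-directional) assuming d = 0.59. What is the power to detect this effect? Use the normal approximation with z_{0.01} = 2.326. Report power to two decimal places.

power ≈ 0.72

For two equal groups, power = Φ(d·√(n/2) − z_{α/2}).
d·√(n/2) = 0.59 × √(49/2) = 0.59 × 4.950 = 2.920.
z_β = 2.920 − 2.326 = 0.594.
Power = Φ(0.594) = 0.724.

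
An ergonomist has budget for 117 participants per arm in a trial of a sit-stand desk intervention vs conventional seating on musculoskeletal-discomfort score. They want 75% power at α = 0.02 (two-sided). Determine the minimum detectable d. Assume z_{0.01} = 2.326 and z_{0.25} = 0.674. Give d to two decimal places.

For two independent groups of n = 117 each: d_min = (z_{α/2} + z_β)·√(2/n).
z-sum = 2.326 + 0.674 = 3.000.
d_min = 3.000 × √(2/117) = 3.000 × 0.1307 = 0.392.

d_min ≈ 0.39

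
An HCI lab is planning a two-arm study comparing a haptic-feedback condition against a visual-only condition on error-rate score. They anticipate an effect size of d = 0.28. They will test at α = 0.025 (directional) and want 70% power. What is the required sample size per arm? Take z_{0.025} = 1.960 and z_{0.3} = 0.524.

n = 158 per group

For two independent groups with equal n: n = 2·((z_{α} + z_β) / d)².
z_{α} + z_β = 1.960 + 0.524 = 2.484.
n = 2 × (2.484 / 0.28)² = 2 × 8.871² = 2 × 78.70 = 157.4.
Round up to the next whole participant.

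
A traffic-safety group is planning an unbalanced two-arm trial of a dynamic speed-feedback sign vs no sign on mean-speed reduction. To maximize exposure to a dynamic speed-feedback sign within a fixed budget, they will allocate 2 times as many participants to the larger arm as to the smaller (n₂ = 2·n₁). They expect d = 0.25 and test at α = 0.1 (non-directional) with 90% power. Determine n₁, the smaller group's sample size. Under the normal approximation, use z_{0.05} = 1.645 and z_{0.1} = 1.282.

With allocation ratio k = n₂/n₁ = 2, Var(x̄₁−x̄₂) = σ²(1/n₁ + 1/(k·n₁)) = σ²·(k+1)/(k·n₁).
So n₁ = (1 + 1/k)·((z_{α/2} + z_β)/d)² = 1.500 × (2.927/0.25)².
n₁ = 1.500 × 137.08 = 205.6.
Round up: n₁ = 206, giving n₂ = 2 × 206 = 412.

n₁ = 206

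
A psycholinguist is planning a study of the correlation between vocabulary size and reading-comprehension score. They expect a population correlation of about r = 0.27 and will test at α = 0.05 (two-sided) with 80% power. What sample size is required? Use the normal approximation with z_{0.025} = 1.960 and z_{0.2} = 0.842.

Fisher's z: C = ½·ln((1+r)/(1−r)) = ½·ln(1.7397) = 0.2769.
n = ((z_{α/2} + z_β)/C)² + 3.
(1.960 + 0.842) / 0.2769 = 2.802 / 0.2769 = 10.119.
n = 10.119² + 3 = 102.40 + 3 = 105.4.
Round up.

n = 106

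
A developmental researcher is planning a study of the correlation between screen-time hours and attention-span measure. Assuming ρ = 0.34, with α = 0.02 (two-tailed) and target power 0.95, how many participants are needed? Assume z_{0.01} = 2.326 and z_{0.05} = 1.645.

n = 129

Fisher's z: C = ½·ln((1+r)/(1−r)) = ½·ln(2.0303) = 0.3541.
n = ((z_{α/2} + z_β)/C)² + 3.
(2.326 + 1.645) / 0.3541 = 3.971 / 0.3541 = 11.214.
n = 11.214² + 3 = 125.76 + 3 = 128.8.
Round up.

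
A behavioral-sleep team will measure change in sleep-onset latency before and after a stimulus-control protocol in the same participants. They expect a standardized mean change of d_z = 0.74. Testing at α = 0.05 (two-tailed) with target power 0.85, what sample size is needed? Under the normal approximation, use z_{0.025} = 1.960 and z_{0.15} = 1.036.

For a paired (one-sample on differences) test: n = ((z_{α/2} + z_β) / d)².
z_{α/2} + z_β = 1.960 + 1.036 = 2.996.
n = (2.996 / 0.74)² = 4.049² = 16.39.
Round up.

n = 17 pairs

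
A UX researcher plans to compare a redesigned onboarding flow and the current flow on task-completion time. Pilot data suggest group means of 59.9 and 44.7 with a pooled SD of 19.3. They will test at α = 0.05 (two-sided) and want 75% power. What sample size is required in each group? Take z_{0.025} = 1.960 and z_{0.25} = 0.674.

n = 23 per group

Cohen's d = |M₁ − M₂| / SD_pooled = |59.9 − 44.7| / 19.3 = 15.2 / 19.3 = 0.788.
For two independent groups with equal n: n = 2·((z_{α/2} + z_β) / d)².
z_{α/2} + z_β = 1.960 + 0.674 = 2.634.
n = 2 × (2.634 / 0.788)² = 2 × 3.343² = 2 × 11.17 = 22.3.
Round up to the next whole participant.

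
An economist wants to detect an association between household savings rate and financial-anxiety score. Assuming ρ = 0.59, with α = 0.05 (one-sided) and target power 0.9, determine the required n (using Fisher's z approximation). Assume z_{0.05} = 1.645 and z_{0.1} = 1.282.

Fisher's z: C = ½·ln((1+r)/(1−r)) = ½·ln(3.8780) = 0.6777.
n = ((z_{α} + z_β)/C)² + 3.
(1.645 + 1.282) / 0.6777 = 2.927 / 0.6777 = 4.319.
n = 4.319² + 3 = 18.65 + 3 = 21.7.
Round up.

n = 22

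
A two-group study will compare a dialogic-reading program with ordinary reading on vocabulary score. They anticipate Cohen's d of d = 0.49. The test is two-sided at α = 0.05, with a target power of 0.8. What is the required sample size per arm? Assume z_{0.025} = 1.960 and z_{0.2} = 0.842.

n = 66 per group

For two independent groups with equal n: n = 2·((z_{α/2} + z_β) / d)².
z_{α/2} + z_β = 1.960 + 0.842 = 2.802.
n = 2 × (2.802 / 0.49)² = 2 × 5.718² = 2 × 32.70 = 65.4.
Round up to the next whole participant.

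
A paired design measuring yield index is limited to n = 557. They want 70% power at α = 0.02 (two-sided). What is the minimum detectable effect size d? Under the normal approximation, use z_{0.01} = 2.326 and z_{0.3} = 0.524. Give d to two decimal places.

For a single sample (or paired design) of n = 557: d_min = (z_{α/2} + z_β)/√n.
z-sum = 2.326 + 0.524 = 2.850.
d_min = 2.850 / √557 = 2.850 / 23.601 = 0.121.

d_min ≈ 0.12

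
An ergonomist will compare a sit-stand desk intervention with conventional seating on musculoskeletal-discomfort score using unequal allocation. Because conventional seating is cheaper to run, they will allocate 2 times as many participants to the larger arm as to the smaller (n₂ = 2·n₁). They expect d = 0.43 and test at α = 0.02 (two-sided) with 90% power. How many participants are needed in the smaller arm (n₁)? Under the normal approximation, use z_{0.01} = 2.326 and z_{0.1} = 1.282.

n₁ = 106

With allocation ratio k = n₂/n₁ = 2, Var(x̄₁−x̄₂) = σ²(1/n₁ + 1/(k·n₁)) = σ²·(k+1)/(k·n₁).
So n₁ = (1 + 1/k)·((z_{α/2} + z_β)/d)² = 1.500 × (3.608/0.43)².
n₁ = 1.500 × 70.40 = 105.6.
Round up: n₁ = 106, giving n₂ = 2 × 106 = 212.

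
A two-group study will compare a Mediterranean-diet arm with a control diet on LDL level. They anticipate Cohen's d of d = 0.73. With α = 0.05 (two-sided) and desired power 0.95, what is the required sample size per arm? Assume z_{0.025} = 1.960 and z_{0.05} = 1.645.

n = 49 per group

For two independent groups with equal n: n = 2·((z_{α/2} + z_β) / d)².
z_{α/2} + z_β = 1.960 + 1.645 = 3.605.
n = 2 × (3.605 / 0.73)² = 2 × 4.938² = 2 × 24.39 = 48.8.
Round up to the next whole participant.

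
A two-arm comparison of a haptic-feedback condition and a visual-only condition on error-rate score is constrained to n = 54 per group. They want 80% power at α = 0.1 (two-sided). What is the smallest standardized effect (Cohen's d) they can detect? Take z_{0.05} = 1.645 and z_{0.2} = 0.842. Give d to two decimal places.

d_min ≈ 0.48

For two independent groups of n = 54 each: d_min = (z_{α/2} + z_β)·√(2/n).
z-sum = 1.645 + 0.842 = 2.487.
d_min = 2.487 × √(2/54) = 2.487 × 0.1925 = 0.479.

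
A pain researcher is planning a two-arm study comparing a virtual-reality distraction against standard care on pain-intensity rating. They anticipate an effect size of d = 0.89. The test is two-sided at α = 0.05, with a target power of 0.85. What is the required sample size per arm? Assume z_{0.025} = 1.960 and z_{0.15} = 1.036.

For two independent groups with equal n: n = 2·((z_{α/2} + z_β) / d)².
z_{α/2} + z_β = 1.960 + 1.036 = 2.996.
n = 2 × (2.996 / 0.89)² = 2 × 3.366² = 2 × 11.33 = 22.7.
Round up to the next whole participant.

n = 23 per group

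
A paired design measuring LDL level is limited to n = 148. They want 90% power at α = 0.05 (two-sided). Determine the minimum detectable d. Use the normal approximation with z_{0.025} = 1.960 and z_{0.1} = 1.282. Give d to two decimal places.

For a single sample (or paired design) of n = 148: d_min = (z_{α/2} + z_β)/√n.
z-sum = 1.960 + 1.282 = 3.242.
d_min = 3.242 / √148 = 3.242 / 12.166 = 0.266.

d_min ≈ 0.27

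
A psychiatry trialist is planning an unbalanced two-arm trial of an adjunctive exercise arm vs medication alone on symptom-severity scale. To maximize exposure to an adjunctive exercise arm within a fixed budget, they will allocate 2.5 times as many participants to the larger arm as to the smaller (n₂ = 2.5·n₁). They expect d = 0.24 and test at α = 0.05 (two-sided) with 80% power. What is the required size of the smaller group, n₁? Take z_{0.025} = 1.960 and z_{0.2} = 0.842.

n₁ = 191

With allocation ratio k = n₂/n₁ = 2.5, Var(x̄₁−x̄₂) = σ²(1/n₁ + 1/(k·n₁)) = σ²·(k+1)/(k·n₁).
So n₁ = (1 + 1/k)·((z_{α/2} + z_β)/d)² = 1.400 × (2.802/0.24)².
n₁ = 1.400 × 136.31 = 190.8.
Round up: n₁ = 191, giving n₂ = ⌈2.5 × 191⌉ = ⌈477.5⌉ = 478.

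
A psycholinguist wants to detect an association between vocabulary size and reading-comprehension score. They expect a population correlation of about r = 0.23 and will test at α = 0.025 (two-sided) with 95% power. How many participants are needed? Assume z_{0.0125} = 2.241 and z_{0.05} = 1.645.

n = 279

Fisher's z: C = ½·ln((1+r)/(1−r)) = ½·ln(1.5974) = 0.2342.
n = ((z_{α/2} + z_β)/C)² + 3.
(2.241 + 1.645) / 0.2342 = 3.886 / 0.2342 = 16.593.
n = 16.593² + 3 = 275.32 + 3 = 278.3.
Round up.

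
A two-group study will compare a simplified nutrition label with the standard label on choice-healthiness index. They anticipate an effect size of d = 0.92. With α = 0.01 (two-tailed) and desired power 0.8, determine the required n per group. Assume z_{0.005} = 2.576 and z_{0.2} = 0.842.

For two independent groups with equal n: n = 2·((z_{α/2} + z_β) / d)².
z_{α/2} + z_β = 2.576 + 0.842 = 3.418.
n = 2 × (3.418 / 0.92)² = 2 × 3.715² = 2 × 13.80 = 27.6.
Round up to the next whole participant.

n = 28 per group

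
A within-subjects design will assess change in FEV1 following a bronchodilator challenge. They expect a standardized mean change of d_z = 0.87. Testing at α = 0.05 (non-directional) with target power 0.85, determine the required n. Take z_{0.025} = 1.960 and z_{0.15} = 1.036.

For a paired (one-sample on differences) test: n = ((z_{α/2} + z_β) / d)².
z_{α/2} + z_β = 1.960 + 1.036 = 2.996.
n = (2.996 / 0.87)² = 3.444² = 11.86.
Round up.

n = 12 pairs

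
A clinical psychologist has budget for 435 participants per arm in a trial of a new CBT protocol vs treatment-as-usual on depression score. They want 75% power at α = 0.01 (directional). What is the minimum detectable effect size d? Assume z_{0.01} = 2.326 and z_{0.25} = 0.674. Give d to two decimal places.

d_min ≈ 0.20

For two independent groups of n = 435 each: d_min = (z_{α} + z_β)·√(2/n).
z-sum = 2.326 + 0.674 = 3.000.
d_min = 3.000 × √(2/435) = 3.000 × 0.0678 = 0.203.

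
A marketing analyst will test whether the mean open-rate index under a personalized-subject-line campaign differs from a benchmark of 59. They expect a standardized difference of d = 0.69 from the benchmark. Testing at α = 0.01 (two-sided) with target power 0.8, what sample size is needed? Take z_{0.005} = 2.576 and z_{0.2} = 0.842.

n = 25

For a one-sample test: n = ((z_{α/2} + z_β) / d)².
z_{α/2} + z_β = 2.576 + 0.842 = 3.418.
n = (3.418 / 0.69)² = 4.954² = 24.54.
Round up.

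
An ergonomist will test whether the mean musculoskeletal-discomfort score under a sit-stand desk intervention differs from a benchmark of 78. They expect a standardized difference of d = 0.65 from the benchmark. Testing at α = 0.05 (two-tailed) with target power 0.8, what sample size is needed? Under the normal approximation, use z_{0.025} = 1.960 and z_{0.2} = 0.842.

For a one-sample test: n = ((z_{α/2} + z_β) / d)².
z_{α/2} + z_β = 1.960 + 0.842 = 2.802.
n = (2.802 / 0.65)² = 4.311² = 18.58.
Round up.

n = 19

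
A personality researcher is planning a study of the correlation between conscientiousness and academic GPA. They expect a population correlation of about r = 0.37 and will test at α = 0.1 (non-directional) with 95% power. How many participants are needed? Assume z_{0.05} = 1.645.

n = 75

Fisher's z: C = ½·ln((1+r)/(1−r)) = ½·ln(2.1746) = 0.3884.
n = ((z_{α/2} + z_β)/C)² + 3.
(1.645 + 1.645) / 0.3884 = 3.290 / 0.3884 = 8.471.
n = 8.471² + 3 = 71.75 + 3 = 74.8.
Round up.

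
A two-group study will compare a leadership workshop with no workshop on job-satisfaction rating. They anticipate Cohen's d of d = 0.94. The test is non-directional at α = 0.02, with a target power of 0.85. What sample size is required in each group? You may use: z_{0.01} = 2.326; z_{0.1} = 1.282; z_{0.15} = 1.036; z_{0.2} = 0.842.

For two independent groups with equal n: n = 2·((z_{α/2} + z_β) / d)².
z_{α/2} + z_β = 2.326 + 1.036 = 3.362.
n = 2 × (3.362 / 0.94)² = 2 × 3.577² = 2 × 12.79 = 25.6.
Round up to the next whole participant.

n = 26 per group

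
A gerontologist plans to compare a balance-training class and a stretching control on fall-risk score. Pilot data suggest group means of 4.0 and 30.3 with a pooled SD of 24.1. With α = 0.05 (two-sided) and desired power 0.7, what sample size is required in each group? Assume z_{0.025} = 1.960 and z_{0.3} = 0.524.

n = 11 per group

Cohen's d = |M₁ − M₂| / SD_pooled = |4.0 − 30.3| / 24.1 = 26.3 / 24.1 = 1.091.
For two independent groups with equal n: n = 2·((z_{α/2} + z_β) / d)².
z_{α/2} + z_β = 1.960 + 0.524 = 2.484.
n = 2 × (2.484 / 1.091)² = 2 × 2.277² = 2 × 5.18 = 10.4.
Round up to the next whole participant.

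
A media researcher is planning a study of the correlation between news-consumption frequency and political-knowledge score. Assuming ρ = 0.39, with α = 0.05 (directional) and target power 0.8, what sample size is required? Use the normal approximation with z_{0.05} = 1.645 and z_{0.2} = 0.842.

Fisher's z: C = ½·ln((1+r)/(1−r)) = ½·ln(2.2787) = 0.4118.
n = ((z_{α} + z_β)/C)² + 3.
(1.645 + 0.842) / 0.4118 = 2.487 / 0.4118 = 6.039.
n = 6.039² + 3 = 36.47 + 3 = 39.5.
Round up.

n = 40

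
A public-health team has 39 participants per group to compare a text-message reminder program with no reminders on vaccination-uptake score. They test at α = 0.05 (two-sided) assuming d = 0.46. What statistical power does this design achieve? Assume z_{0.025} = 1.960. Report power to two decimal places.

For two equal groups, power = Φ(d·√(n/2) − z_{α/2}).
d·√(n/2) = 0.46 × √(39/2) = 0.46 × 4.416 = 2.031.
z_β = 2.031 − 1.960 = 0.071.
Power = Φ(0.071) = 0.528.

power ≈ 0.53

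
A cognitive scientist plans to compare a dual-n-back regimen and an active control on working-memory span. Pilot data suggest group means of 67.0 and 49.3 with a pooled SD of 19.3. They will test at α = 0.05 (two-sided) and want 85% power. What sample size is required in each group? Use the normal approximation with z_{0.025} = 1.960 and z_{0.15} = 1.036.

Cohen's d = |M₁ − M₂| / SD_pooled = |67.0 − 49.3| / 19.3 = 17.7 / 19.3 = 0.917.
For two independent groups with equal n: n = 2·((z_{α/2} + z_β) / d)².
z_{α/2} + z_β = 1.960 + 1.036 = 2.996.
n = 2 × (2.996 / 0.917)² = 2 × 3.267² = 2 × 10.67 = 21.3.
Round up to the next whole participant.

n = 22 per group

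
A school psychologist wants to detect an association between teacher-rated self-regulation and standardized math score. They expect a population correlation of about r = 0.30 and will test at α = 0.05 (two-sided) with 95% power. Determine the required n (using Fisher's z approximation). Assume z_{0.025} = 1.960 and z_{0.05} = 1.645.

n = 139

Fisher's z: C = ½·ln((1+r)/(1−r)) = ½·ln(1.8571) = 0.3095.
n = ((z_{α/2} + z_β)/C)² + 3.
(1.960 + 1.645) / 0.3095 = 3.605 / 0.3095 = 11.648.
n = 11.648² + 3 = 135.67 + 3 = 138.7.
Round up.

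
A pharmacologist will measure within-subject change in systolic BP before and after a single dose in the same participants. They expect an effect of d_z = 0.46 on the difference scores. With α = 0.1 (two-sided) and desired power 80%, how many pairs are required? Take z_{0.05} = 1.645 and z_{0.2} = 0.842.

For a paired (one-sample on differences) test: n = ((z_{α/2} + z_β) / d)².
z_{α/2} + z_β = 1.645 + 0.842 = 2.487.
n = (2.487 / 0.46)² = 5.407² = 29.23.
Round up.

n = 30 pairs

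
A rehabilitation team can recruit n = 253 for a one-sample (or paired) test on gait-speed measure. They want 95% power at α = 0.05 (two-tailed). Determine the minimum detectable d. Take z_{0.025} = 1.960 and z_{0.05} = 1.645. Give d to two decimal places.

d_min ≈ 0.23

For a single sample (or paired design) of n = 253: d_min = (z_{α/2} + z_β)/√n.
z-sum = 1.960 + 1.645 = 3.605.
d_min = 3.605 / √253 = 3.605 / 15.906 = 0.227.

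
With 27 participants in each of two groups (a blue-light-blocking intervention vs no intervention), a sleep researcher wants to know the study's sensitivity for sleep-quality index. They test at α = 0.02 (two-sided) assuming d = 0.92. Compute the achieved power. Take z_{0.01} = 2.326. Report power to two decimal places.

For two equal groups, power = Φ(d·√(n/2) − z_{α/2}).
d·√(n/2) = 0.92 × √(27/2) = 0.92 × 3.674 = 3.380.
z_β = 3.380 − 2.326 = 1.054.
Power = Φ(1.054) = 0.854.

power ≈ 0.85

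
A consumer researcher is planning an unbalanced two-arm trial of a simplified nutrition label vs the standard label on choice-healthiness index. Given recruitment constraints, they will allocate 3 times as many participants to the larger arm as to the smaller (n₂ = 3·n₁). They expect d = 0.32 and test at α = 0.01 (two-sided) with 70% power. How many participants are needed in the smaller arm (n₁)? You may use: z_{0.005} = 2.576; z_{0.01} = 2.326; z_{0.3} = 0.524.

n₁ = 126

With allocation ratio k = n₂/n₁ = 3, Var(x̄₁−x̄₂) = σ²(1/n₁ + 1/(k·n₁)) = σ²·(k+1)/(k·n₁).
So n₁ = (1 + 1/k)·((z_{α/2} + z_β)/d)² = 1.333 × (3.100/0.32)².
n₁ = 1.333 × 93.85 = 125.1.
Round up: n₁ = 126, giving n₂ = 3 × 126 = 378.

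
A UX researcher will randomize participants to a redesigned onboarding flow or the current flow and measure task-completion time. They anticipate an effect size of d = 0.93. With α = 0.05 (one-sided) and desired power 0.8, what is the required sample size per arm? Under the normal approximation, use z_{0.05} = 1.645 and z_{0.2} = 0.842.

For two independent groups with equal n: n = 2·((z_{α} + z_β) / d)².
z_{α} + z_β = 1.645 + 0.842 = 2.487.
n = 2 × (2.487 / 0.93)² = 2 × 2.674² = 2 × 7.15 = 14.3.
Round up to the next whole participant.

n = 15 per group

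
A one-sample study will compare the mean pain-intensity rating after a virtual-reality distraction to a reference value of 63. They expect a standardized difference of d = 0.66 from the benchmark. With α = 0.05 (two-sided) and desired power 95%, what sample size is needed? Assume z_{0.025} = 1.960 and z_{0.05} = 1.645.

For a one-sample test: n = ((z_{α/2} + z_β) / d)².
z_{α/2} + z_β = 1.960 + 1.645 = 3.605.
n = (3.605 / 0.66)² = 5.462² = 29.83.
Round up.

n = 30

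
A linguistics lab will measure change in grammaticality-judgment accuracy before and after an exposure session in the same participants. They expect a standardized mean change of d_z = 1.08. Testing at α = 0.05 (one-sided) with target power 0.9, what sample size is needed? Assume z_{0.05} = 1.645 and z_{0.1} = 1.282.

For a paired (one-sample on differences) test: n = ((z_{α} + z_β) / d)².
z_{α} + z_β = 1.645 + 1.282 = 2.927.
n = (2.927 / 1.08)² = 2.710² = 7.35.
Round up.

n = 8 pairs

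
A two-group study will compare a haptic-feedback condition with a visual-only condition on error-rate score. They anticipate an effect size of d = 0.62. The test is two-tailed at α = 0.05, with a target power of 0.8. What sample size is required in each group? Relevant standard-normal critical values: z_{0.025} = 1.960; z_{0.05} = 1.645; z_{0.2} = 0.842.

For two independent groups with equal n: n = 2·((z_{α/2} + z_β) / d)².
z_{α/2} + z_β = 1.960 + 0.842 = 2.802.
n = 2 × (2.802 / 0.62)² = 2 × 4.519² = 2 × 20.42 = 40.8.
Round up to the next whole participant.

n = 41 per group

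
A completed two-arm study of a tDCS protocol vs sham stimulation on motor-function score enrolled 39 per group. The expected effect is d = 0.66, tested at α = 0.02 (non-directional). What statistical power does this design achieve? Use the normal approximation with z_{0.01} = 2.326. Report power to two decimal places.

power ≈ 0.72

For two equal groups, power = Φ(d·√(n/2) − z_{α/2}).
d·√(n/2) = 0.66 × √(39/2) = 0.66 × 4.416 = 2.914.
z_β = 2.914 − 2.326 = 0.588.
Power = Φ(0.588) = 0.722.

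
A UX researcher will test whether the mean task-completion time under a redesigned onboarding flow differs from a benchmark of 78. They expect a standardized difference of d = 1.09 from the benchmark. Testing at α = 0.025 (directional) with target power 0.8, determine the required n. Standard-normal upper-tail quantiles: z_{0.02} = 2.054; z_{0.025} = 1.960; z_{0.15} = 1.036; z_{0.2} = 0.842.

For a one-sample test: n = ((z_{α} + z_β) / d)².
z_{α} + z_β = 1.960 + 0.842 = 2.802.
n = (2.802 / 1.09)² = 2.571² = 6.61.
Round up.

n = 7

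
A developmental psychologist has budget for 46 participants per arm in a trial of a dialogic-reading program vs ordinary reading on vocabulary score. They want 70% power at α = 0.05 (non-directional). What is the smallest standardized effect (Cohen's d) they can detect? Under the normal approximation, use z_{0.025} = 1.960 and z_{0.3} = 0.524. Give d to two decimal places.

d_min ≈ 0.52

For two independent groups of n = 46 each: d_min = (z_{α/2} + z_β)·√(2/n).
z-sum = 1.960 + 0.524 = 2.484.
d_min = 2.484 × √(2/46) = 2.484 × 0.2085 = 0.518.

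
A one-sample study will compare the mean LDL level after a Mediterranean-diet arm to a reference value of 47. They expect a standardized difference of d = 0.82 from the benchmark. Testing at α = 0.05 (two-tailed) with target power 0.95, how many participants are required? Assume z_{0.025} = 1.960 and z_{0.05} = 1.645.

n = 20

For a one-sample test: n = ((z_{α/2} + z_β) / d)².
z_{α/2} + z_β = 1.960 + 1.645 = 3.605.
n = (3.605 / 0.82)² = 4.396² = 19.33.
Round up.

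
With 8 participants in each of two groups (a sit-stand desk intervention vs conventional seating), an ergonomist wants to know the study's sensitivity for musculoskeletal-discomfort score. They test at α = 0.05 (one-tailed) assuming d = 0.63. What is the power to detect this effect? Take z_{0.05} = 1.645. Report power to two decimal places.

power ≈ 0.35

For two equal groups, power = Φ(d·√(n/2) − z_{α}).
d·√(n/2) = 0.63 × √(8/2) = 0.63 × 2.000 = 1.260.
z_β = 1.260 − 1.645 = -0.385.
Power = Φ(-0.385) = 0.350.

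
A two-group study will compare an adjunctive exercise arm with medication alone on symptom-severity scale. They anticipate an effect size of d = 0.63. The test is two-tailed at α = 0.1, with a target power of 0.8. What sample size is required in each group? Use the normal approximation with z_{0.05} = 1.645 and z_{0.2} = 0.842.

For two independent groups with equal n: n = 2·((z_{α/2} + z_β) / d)².
z_{α/2} + z_β = 1.645 + 0.842 = 2.487.
n = 2 × (2.487 / 0.63)² = 2 × 3.948² = 2 × 15.58 = 31.2.
Round up to the next whole participant.

n = 32 per group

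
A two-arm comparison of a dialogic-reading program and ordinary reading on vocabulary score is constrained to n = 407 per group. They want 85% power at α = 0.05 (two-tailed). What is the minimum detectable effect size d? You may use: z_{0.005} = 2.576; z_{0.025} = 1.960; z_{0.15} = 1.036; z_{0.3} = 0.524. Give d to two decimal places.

For two independent groups of n = 407 each: d_min = (z_{α/2} + z_β)·√(2/n).
z-sum = 1.960 + 1.036 = 2.996.
d_min = 2.996 × √(2/407) = 2.996 × 0.0701 = 0.210.

d_min ≈ 0.21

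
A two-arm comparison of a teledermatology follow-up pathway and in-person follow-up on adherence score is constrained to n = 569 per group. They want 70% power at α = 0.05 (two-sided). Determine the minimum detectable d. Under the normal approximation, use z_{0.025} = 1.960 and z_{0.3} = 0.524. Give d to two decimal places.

For two independent groups of n = 569 each: d_min = (z_{α/2} + z_β)·√(2/n).
z-sum = 1.960 + 0.524 = 2.484.
d_min = 2.484 × √(2/569) = 2.484 × 0.0593 = 0.147.

d_min ≈ 0.15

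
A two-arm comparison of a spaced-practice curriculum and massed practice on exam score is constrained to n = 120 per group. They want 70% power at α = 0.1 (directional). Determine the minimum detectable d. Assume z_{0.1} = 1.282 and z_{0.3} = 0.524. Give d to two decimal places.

d_min ≈ 0.23

For two independent groups of n = 120 each: d_min = (z_{α} + z_β)·√(2/n).
z-sum = 1.282 + 0.524 = 1.806.
d_min = 1.806 × √(2/120) = 1.806 × 0.1291 = 0.233.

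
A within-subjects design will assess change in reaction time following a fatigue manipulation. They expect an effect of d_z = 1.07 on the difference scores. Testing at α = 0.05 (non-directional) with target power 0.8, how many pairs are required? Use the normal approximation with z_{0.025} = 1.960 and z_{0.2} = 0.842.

n = 7 pairs

For a paired (one-sample on differences) test: n = ((z_{α/2} + z_β) / d)².
z_{α/2} + z_β = 1.960 + 0.842 = 2.802.
n = (2.802 / 1.07)² = 2.619² = 6.86.
Round up.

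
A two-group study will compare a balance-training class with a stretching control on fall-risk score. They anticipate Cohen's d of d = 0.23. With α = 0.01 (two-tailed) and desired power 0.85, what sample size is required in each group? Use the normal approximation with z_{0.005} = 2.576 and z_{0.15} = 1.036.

n = 494 per group

For two independent groups with equal n: n = 2·((z_{α/2} + z_β) / d)².
z_{α/2} + z_β = 2.576 + 1.036 = 3.612.
n = 2 × (3.612 / 0.23)² = 2 × 15.704² = 2 × 246.63 = 493.3.
Round up to the next whole participant.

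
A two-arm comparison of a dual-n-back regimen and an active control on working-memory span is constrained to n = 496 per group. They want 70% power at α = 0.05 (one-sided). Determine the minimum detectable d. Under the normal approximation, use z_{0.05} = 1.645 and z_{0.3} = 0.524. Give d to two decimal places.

For two independent groups of n = 496 each: d_min = (z_{α} + z_β)·√(2/n).
z-sum = 1.645 + 0.524 = 2.169.
d_min = 2.169 × √(2/496) = 2.169 × 0.0635 = 0.138.

d_min ≈ 0.14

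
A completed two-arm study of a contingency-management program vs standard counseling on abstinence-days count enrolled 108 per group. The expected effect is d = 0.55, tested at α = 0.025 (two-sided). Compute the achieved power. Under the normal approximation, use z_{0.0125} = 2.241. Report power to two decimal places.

For two equal groups, power = Φ(d·√(n/2) − z_{α/2}).
d·√(n/2) = 0.55 × √(108/2) = 0.55 × 7.348 = 4.042.
z_β = 4.042 − 2.241 = 1.801.
Power = Φ(1.801) = 0.964.

power ≈ 0.96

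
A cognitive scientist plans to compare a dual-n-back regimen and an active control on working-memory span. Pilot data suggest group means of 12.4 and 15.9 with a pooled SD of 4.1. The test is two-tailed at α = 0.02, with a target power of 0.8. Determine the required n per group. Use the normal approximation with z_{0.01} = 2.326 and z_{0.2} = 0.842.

n = 28 per group

Cohen's d = |M₁ − M₂| / SD_pooled = |12.4 − 15.9| / 4.1 = 3.5 / 4.1 = 0.854.
For two independent groups with equal n: n = 2·((z_{α/2} + z_β) / d)².
z_{α/2} + z_β = 2.326 + 0.842 = 3.168.
n = 2 × (3.168 / 0.854)² = 2 × 3.710² = 2 × 13.76 = 27.5.
Round up to the next whole participant.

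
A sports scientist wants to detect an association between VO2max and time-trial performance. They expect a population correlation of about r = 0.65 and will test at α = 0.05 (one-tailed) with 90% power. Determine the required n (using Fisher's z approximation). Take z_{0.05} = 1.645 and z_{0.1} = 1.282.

n = 18

Fisher's z: C = ½·ln((1+r)/(1−r)) = ½·ln(4.7143) = 0.7753.
n = ((z_{α} + z_β)/C)² + 3.
(1.645 + 1.282) / 0.7753 = 2.927 / 0.7753 = 3.775.
n = 3.775² + 3 = 14.25 + 3 = 17.3.
Round up.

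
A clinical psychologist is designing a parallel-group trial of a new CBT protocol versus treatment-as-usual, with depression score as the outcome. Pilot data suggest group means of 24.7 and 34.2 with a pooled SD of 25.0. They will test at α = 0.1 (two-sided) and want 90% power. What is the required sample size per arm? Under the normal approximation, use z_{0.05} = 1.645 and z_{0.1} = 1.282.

Cohen's d = |M₁ − M₂| / SD_pooled = |24.7 − 34.2| / 25.0 = 9.5 / 25.0 = 0.380.
For two independent groups with equal n: n = 2·((z_{α/2} + z_β) / d)².
z_{α/2} + z_β = 1.645 + 1.282 = 2.927.
n = 2 × (2.927 / 0.380)² = 2 × 7.703² = 2 × 59.33 = 118.7.
Round up to the next whole participant.

n = 119 per group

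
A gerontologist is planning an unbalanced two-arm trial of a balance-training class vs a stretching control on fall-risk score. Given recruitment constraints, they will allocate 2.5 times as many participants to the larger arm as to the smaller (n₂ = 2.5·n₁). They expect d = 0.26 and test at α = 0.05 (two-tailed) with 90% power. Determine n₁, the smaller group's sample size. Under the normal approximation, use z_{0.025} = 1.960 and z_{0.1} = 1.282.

n₁ = 218

With allocation ratio k = n₂/n₁ = 2.5, Var(x̄₁−x̄₂) = σ²(1/n₁ + 1/(k·n₁)) = σ²·(k+1)/(k·n₁).
So n₁ = (1 + 1/k)·((z_{α/2} + z_β)/d)² = 1.400 × (3.242/0.26)².
n₁ = 1.400 × 155.48 = 217.7.
Round up: n₁ = 218, giving n₂ = 2.5 × 218 = 545.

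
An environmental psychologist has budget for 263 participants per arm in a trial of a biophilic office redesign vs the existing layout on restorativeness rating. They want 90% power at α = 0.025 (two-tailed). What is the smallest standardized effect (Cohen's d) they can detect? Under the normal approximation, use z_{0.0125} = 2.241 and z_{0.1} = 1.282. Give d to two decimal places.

d_min ≈ 0.31

For two independent groups of n = 263 each: d_min = (z_{α/2} + z_β)·√(2/n).
z-sum = 2.241 + 1.282 = 3.523.
d_min = 3.523 × √(2/263) = 3.523 × 0.0872 = 0.307.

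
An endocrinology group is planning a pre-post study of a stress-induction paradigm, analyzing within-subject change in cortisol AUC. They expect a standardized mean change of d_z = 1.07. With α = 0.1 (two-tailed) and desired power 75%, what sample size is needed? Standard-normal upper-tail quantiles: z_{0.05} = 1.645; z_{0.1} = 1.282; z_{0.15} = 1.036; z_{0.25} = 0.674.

n = 5 pairs

For a paired (one-sample on differences) test: n = ((z_{α/2} + z_β) / d)².
z_{α/2} + z_β = 1.645 + 0.674 = 2.319.
n = (2.319 / 1.07)² = 2.167² = 4.70.
Round up.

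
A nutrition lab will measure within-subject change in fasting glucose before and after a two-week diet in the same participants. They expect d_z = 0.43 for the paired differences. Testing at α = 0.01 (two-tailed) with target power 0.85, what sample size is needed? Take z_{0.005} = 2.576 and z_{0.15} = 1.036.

n = 71 pairs

For a paired (one-sample on differences) test: n = ((z_{α/2} + z_β) / d)².
z_{α/2} + z_β = 2.576 + 1.036 = 3.612.
n = (3.612 / 0.43)² = 8.400² = 70.56.
Round up.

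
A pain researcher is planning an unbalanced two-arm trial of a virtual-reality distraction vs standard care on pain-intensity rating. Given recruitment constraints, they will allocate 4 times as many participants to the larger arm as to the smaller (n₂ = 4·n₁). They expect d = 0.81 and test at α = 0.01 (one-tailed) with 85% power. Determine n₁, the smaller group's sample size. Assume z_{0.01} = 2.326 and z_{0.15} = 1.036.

With allocation ratio k = n₂/n₁ = 4, Var(x̄₁−x̄₂) = σ²(1/n₁ + 1/(k·n₁)) = σ²·(k+1)/(k·n₁).
So n₁ = (1 + 1/k)·((z_{α} + z_β)/d)² = 1.250 × (3.362/0.81)².
n₁ = 1.250 × 17.23 = 21.5.
Round up: n₁ = 22, giving n₂ = 4 × 22 = 88.

n₁ = 22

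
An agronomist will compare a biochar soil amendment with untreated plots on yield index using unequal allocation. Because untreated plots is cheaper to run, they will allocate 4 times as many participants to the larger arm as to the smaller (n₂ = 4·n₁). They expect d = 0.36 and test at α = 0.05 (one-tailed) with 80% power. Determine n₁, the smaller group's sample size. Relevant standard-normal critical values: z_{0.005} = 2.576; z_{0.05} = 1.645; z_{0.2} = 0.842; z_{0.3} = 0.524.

With allocation ratio k = n₂/n₁ = 4, Var(x̄₁−x̄₂) = σ²(1/n₁ + 1/(k·n₁)) = σ²·(k+1)/(k·n₁).
So n₁ = (1 + 1/k)·((z_{α} + z_β)/d)² = 1.250 × (2.487/0.36)².
n₁ = 1.250 × 47.73 = 59.7.
Round up: n₁ = 60, giving n₂ = 4 × 60 = 240.

n₁ = 60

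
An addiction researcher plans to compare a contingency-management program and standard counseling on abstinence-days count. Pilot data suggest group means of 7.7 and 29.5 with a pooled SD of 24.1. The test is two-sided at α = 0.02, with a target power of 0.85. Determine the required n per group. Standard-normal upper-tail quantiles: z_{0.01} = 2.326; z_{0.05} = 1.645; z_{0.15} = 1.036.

n = 28 per group

Cohen's d = |M₁ − M₂| / SD_pooled = |7.7 − 29.5| / 24.1 = 21.8 / 24.1 = 0.905.
For two independent groups with equal n: n = 2·((z_{α/2} + z_β) / d)².
z_{α/2} + z_β = 2.326 + 1.036 = 3.362.
n = 2 × (3.362 / 0.905)² = 2 × 3.715² = 2 × 13.80 = 27.6.
Round up to the next whole participant.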